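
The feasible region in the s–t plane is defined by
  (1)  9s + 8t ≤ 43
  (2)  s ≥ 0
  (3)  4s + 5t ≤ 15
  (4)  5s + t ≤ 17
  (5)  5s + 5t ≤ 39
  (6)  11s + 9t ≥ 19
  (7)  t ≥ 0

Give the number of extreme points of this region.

The feasible vertices (each the meet of two boundaries and inside every other half-plane) are:
  (0, 3)
  (0, 19/9)
  (10/3, 1/3)
  (17/5, 0)
  (19/11, 0)

5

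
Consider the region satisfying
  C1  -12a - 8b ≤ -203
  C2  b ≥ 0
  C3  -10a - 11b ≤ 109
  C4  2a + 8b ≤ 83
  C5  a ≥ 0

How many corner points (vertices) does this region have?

The feasible vertices (each the meet of two boundaries and inside every other half-plane) are:
  (203/12, 0)
  (12, 59/8)
  (83/2, 0)

3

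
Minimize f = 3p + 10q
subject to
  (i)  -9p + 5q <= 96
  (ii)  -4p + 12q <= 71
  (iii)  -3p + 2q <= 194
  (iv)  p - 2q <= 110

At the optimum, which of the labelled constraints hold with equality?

(i) and (iv)

Corner points and f = 3p + 10q:
  (-797/88, 255/88) → f = 159/88
  (-742/13, -1086/13) → f = -13086/13
  (731/2, 511/4) → f = 2374

The minimum is at (-742/13, -1086/13). Substituting into each constraint, equality holds for (i) and (iv); the remaining constraints have slack.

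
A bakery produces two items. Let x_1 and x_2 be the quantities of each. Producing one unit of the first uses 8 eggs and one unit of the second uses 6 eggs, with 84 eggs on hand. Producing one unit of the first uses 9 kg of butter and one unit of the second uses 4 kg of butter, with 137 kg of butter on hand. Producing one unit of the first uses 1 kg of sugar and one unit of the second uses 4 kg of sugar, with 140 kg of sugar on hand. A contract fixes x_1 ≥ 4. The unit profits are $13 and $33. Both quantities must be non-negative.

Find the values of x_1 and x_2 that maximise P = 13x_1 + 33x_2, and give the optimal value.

x_1 = 4, x_2 = 26/3, maximum P = 338

Corner points and P = 13x_1 + 33x_2:
  (21/2, 0) → P = 273/2
  (4, 0) → P = 52
  (4, 26/3) → P = 338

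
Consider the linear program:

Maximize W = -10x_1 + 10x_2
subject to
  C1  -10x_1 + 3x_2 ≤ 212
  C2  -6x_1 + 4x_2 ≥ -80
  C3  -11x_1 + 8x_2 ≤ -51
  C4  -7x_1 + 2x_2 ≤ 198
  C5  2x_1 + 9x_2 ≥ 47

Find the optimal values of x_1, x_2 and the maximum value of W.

x_1 = 109, x_2 = 287/2, maximum W = 345

Extreme points and W = -10x_1 + 10x_2:
  (109, 287/2) → W = 345
  (454/31, 61/31) → W = -3930/31
  (167/23, 83/23) → W = -840/23

At the optimal vertex, -6x_1 + 4x_2 = -80 and -11x_1 + 8x_2 = -51.
Solving simultaneously gives x_1 = 109, x_2 = 287/2.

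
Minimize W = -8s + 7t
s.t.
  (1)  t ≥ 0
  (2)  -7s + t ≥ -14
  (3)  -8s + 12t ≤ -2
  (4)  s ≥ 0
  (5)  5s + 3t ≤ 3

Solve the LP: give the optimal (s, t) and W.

Corner points and W = -8s + 7t:
  (1/4, 0) → W = -2
  (3/5, 0) → W = -24/5
  (1/2, 1/6) → W = -17/6

The binding constraints are t = 0 and 5s + 3t = 3.
Solving simultaneously gives s = 3/5, t = 0.

s = 3/5, t = 0, minimum W = -24/5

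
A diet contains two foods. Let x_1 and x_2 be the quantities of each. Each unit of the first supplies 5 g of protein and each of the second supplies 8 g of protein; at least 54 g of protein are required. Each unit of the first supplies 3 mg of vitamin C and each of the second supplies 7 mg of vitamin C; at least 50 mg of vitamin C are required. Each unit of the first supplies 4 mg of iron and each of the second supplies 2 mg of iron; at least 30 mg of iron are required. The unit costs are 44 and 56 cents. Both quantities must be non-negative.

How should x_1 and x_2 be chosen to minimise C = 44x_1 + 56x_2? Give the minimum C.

Extreme points and C = 44x_1 + 56x_2:
  (0, 15) → C = 840
  (50/3, 0) → C = 2200/3
  (5, 5) → C = 500
The feasible region is unbounded (it extends along (0, 1), (1, 0)), but C strictly increases along every unbounded feasible direction, so there is no improving ray and the minimum is attained at a vertex.

At the optimal vertex, 3x_1 + 7x_2 = 50 and 4x_1 + 2x_2 = 30.
Solving simultaneously gives x_1 = 5, x_2 = 5.

x_1 = 5, x_2 = 5, minimum C = 500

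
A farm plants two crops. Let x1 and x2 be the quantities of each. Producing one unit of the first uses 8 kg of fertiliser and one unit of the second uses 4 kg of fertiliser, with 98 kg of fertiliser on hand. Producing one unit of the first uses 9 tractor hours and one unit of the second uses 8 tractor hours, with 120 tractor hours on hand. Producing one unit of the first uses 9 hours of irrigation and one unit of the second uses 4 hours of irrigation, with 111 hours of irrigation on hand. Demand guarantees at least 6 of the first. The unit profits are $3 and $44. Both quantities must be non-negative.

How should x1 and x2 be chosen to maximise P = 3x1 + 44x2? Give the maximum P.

x1 = 6, x2 = 33/4, maximum P = 381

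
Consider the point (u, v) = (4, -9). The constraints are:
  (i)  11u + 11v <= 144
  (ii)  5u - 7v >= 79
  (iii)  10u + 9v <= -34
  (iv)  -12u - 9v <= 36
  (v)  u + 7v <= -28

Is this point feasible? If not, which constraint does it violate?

feasible

(i): -55 ≤ 144 ✓
(ii): 83 ≥ 79 ✓
(iii): -41 ≤ -34 ✓
(iv): 33 ≤ 36 ✓
(v): -59 ≤ -28 ✓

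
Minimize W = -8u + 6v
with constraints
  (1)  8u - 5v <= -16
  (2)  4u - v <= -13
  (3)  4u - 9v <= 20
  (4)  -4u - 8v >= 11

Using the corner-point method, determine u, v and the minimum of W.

Extreme points and W = -8u + 6v:
  (-49/12, -10/3) → W = 38/3
  (-61/13, -56/13) → W = 152/13
  (-115/36, 2/9) → W = 242/9
The feasible region is unbounded (it extends along (-9, -4), (-2, 1)), but W strictly increases along every unbounded feasible direction, so there is no improving ray and the minimum is attained at a vertex.

u = -61/13, v = -56/13, minimum W = 152/13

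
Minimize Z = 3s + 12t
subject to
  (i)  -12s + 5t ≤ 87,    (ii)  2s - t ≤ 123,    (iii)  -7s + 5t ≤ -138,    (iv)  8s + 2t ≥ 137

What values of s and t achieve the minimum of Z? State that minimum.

s = 383/12, t = -355/6, minimum Z = -2457/4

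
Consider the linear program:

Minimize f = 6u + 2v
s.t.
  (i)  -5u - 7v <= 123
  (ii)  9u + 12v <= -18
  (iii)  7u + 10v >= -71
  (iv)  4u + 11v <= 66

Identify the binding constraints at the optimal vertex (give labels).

(iii) and (iv)

Extreme points and f = 6u + 2v:
  (112, -171/2) → f = 501
  (-330/17, 222/17) → f = -1536/17
  (-1441/37, 746/37) → f = -7154/37

The minimum is at (-1441/37, 746/37). Substituting into each constraint, equality holds for (iii) and (iv); the remaining constraints have slack.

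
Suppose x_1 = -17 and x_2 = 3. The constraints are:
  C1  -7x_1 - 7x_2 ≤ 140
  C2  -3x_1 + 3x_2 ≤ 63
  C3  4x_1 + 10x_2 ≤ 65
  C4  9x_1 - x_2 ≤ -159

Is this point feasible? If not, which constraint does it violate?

not feasible — violates C4

Constraint C4: 9x_1 - x_2 = -156, which is not ≤ -159. All other constraints are satisfied.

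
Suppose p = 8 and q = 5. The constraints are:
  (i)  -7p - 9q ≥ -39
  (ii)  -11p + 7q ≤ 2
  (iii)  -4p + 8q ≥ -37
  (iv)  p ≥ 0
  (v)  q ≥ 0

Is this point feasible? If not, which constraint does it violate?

not feasible — violates (i)

Constraint (i): -7p - 9q = -101, which is not ≥ -39. All other constraints are satisfied.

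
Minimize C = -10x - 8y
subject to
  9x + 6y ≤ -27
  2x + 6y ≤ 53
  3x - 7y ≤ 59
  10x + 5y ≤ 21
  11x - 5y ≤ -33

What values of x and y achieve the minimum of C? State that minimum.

Feasible corners and C = -10x - 8y:
  (-80/7, 177/14) → C = 92/7
  (-3, 0) → C = 30
  (-263/31, -374/31) → C = 5622/31
The feasible region is unbounded (it extends along (-7, -3), (-3, 1)), but C strictly increases along every unbounded feasible direction, so there is no improving ray and the minimum is attained at a vertex.

The optimum lies where 9x + 6y = -27 and 2x + 6y = 53.
Solving simultaneously gives x = -80/7, y = 177/14.

x = -80/7, y = 177/14, minimum C = 92/7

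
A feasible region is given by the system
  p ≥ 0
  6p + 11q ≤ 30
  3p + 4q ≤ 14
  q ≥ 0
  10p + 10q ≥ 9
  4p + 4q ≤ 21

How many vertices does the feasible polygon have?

Intersecting each pair of boundary lines and keeping only the points that satisfy every inequality leaves:
  (0, 30/11)
  (0, 9/10)
  (34/9, 2/3)
  (14/3, 0)
  (9/10, 0)

5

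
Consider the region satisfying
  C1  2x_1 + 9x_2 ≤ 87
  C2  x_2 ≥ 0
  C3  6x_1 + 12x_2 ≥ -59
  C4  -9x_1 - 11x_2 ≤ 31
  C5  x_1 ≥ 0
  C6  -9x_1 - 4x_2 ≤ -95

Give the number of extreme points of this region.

Pairwise boundary intersections that survive every other constraint:
  (87/2, 0)
  (507/73, 593/73)
  (95/9, 0)

3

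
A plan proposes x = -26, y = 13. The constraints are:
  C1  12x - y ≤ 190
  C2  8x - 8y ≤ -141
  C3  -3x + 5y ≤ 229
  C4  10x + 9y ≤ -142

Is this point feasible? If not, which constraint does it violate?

feasible

C1: -325 ≤ 190 ✓
C2: -312 ≤ -141 ✓
C3: 143 ≤ 229 ✓
C4: -143 ≤ -142 ✓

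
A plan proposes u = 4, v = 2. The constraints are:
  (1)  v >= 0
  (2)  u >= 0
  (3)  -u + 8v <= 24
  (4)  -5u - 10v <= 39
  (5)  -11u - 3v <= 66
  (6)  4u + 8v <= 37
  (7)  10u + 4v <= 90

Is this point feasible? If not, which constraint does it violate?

(1): 2 ≥ 0 ✓
(2): 4 ≥ 0 ✓
(3): 12 ≤ 24 ✓
(4): -40 ≤ 39 ✓
(5): -50 ≤ 66 ✓
(6): 32 ≤ 37 ✓
(7): 48 ≤ 90 ✓

feasible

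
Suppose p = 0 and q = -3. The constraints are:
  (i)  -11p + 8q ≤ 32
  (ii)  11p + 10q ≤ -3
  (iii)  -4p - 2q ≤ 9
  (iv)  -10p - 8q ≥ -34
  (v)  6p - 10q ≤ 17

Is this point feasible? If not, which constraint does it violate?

Constraint (v): 6p - 10q = 30, which is not ≤ 17. All other constraints are satisfied.

not feasible — violates (v)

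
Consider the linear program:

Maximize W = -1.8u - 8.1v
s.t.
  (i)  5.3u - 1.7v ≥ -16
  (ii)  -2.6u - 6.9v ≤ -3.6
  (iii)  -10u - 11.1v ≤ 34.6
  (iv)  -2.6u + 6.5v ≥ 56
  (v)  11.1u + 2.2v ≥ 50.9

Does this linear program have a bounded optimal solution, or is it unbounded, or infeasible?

Feasible corners and W = -1.8u - 8.1v:
  (5133/3053, 44737/3053) → W = -3716091/30530
  (20765/7787, 75394/7787) → W = -3240342/38935
The feasible region has finitely many vertices and no improving ray; the maximum is -3240342/38935 at (20765/7787, 75394/7787).

bounded optimum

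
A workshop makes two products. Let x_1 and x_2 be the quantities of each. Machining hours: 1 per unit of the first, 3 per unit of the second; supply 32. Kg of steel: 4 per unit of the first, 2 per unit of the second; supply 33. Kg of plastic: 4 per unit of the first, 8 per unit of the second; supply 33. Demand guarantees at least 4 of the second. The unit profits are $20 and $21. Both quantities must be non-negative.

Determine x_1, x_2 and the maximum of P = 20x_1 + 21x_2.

x_1 = 1/4, x_2 = 4, maximum P = 89

Extreme points and P = 20x_1 + 21x_2:
  (0, 33/8) → P = 693/8
  (0, 4) → P = 84
  (1/4, 4) → P = 89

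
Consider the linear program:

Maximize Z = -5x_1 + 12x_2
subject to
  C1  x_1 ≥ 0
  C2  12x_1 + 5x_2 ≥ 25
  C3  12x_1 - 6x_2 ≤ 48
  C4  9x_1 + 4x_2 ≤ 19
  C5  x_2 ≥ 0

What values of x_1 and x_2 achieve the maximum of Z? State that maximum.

x_1 = 5/3, x_2 = 1, maximum Z = 11/3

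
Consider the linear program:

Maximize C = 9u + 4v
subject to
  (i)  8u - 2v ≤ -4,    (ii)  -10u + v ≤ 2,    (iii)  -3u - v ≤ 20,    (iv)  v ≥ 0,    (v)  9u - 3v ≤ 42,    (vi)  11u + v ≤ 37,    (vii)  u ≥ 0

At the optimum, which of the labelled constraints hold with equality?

Vertices and C = 9u + 4v:
  (0, 2) → C = 8
  (7/3, 34/3) → C = 199/3
  (5/3, 56/3) → C = 269/3

The maximum is at (5/3, 56/3). Substituting into each constraint, equality holds for (ii) and (vi); the remaining constraints have slack.

(ii) and (vi)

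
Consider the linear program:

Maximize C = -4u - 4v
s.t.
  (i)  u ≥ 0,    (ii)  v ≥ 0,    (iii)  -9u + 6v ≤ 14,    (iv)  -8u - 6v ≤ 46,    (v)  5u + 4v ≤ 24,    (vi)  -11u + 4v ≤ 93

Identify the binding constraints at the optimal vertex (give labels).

(i) and (ii)

Corner points and C = -4u - 4v:
  (0, 0) → C = 0
  (0, 7/3) → C = -28/3
  (24/5, 0) → C = -96/5
  (4/3, 13/3) → C = -68/3

The maximum is at (0, 0). Substituting into each constraint, equality holds for (i) and (ii); the remaining constraints have slack.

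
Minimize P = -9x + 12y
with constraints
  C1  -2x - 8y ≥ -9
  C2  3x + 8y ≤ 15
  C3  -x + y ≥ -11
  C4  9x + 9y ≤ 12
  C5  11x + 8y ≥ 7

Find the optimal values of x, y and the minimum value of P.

Corner points and P = -9x + 12y:
  (5/18, 19/18) → P = 61/6
  (-2/9, 85/72) → P = 97/6
  (37/6, -29/6) → P = -227/2
  (5, -6) → P = -117

x = 5, y = -6, minimum P = -117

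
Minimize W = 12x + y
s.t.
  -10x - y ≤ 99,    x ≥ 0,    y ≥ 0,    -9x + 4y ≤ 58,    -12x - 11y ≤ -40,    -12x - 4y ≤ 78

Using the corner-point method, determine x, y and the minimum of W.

x = 0, y = 40/11, minimum W = 40/11

Extreme points and W = 12x + y:
  (0, 29/2) → W = 29/2
  (0, 40/11) → W = 40/11
  (10/3, 0) → W = 40
The feasible region is unbounded (it extends along (4, 9), (1, 0)), but W strictly increases along every unbounded feasible direction, so there is no improving ray and the minimum is attained at a vertex.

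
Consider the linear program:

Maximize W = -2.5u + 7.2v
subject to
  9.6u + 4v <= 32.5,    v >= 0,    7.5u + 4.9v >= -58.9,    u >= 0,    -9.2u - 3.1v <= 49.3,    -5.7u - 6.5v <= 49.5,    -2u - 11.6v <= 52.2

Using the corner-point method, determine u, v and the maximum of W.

Feasible corners and W = -2.5u + 7.2v:
  (325/96, 0) → W = -1625/192
  (0, 65/8) → W = 117/2
  (0, 0) → W = 0

u = 0, v = 8.125, maximum W = 58.5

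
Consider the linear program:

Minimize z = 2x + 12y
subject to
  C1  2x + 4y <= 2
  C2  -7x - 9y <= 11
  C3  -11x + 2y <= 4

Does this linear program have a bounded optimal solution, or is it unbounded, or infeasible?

From the feasible point (-1/4, 5/8), moving in the direction (9, -7) keeps every constraint satisfied while z decreases without bound.

unbounded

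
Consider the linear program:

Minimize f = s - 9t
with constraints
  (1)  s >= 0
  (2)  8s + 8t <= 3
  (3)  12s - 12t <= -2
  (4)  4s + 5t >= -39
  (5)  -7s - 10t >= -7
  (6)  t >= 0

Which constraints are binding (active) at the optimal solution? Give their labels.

(1) and (2)

Vertices and f = s - 9t:
  (0, 3/8) → f = -27/8
  (0, 1/6) → f = -3/2
  (5/48, 13/48) → f = -7/3

The minimum is at (0, 3/8). Substituting into each constraint, equality holds for (1) and (2); the remaining constraints have slack.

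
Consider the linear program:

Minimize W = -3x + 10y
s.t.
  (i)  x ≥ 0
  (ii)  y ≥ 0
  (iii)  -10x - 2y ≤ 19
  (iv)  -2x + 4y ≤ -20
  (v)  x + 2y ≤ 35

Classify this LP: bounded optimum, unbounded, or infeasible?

bounded optimum

Extreme points and W = -3x + 10y:
  (10, 0) → W = -30
  (35, 0) → W = -105
  (45/2, 25/4) → W = -5
The feasible region has finitely many vertices and no improving ray; the minimum is -105 at (35, 0).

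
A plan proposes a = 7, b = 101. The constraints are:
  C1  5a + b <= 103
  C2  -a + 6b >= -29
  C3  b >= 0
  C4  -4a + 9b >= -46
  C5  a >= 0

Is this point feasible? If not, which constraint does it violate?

not feasible — violates C1

Constraint C1: 5a + b = 136, which is not ≤ 103. All other constraints are satisfied.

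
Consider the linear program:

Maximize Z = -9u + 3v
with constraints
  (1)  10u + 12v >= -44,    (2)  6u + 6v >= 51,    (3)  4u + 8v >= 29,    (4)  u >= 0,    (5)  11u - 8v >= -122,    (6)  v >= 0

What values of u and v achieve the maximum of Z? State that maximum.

u = 0, v = 61/4, maximum Z = 183/4

Corner points and Z = -9u + 3v:
  (0, 17/2) → Z = 51/2
  (17/2, 0) → Z = -153/2
  (0, 61/4) → Z = 183/4
The feasible region is unbounded (it extends along (1, 0), (8, 11)), but Z strictly decreases along every unbounded feasible direction, so there is no improving ray and the maximum is attained at a vertex.

At the optimal vertex, u = 0 and 11u - 8v = -122.
Solving simultaneously gives u = 0, v = 61/4.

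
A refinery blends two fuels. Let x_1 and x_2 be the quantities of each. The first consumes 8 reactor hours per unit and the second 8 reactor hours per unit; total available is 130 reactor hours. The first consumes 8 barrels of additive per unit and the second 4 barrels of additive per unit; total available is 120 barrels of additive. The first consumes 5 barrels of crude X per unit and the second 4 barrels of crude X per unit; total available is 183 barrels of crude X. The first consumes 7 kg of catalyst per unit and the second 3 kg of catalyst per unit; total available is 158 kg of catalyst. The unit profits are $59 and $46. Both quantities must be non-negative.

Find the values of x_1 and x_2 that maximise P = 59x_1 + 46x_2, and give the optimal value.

x_1 = 55/4, x_2 = 5/2, maximum P = 3705/4

Vertices and P = 59x_1 + 46x_2:
  (0, 0) → P = 0
  (0, 65/4) → P = 1495/2
  (15, 0) → P = 885
  (55/4, 5/2) → P = 3705/4

The optimum lies where 8x_1 + 8x_2 = 130 and 8x_1 + 4x_2 = 120.
Solving simultaneously gives x_1 = 55/4, x_2 = 5/2.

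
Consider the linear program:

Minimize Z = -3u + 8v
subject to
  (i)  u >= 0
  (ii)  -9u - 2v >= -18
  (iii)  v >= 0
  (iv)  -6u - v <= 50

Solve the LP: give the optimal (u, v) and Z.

The binding constraints are -9u - 2v = -18 and v = 0.
Solving simultaneously gives u = 2, v = 0.

u = 2, v = 0, minimum Z = -6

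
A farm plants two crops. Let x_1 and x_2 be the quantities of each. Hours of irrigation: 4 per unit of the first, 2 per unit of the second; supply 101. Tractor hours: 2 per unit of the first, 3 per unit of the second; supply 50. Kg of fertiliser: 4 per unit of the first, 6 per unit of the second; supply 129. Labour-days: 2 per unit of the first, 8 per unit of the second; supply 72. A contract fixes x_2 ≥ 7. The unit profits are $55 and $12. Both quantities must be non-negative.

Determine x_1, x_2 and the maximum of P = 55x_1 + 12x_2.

Corner points and P = 55x_1 + 12x_2:
  (0, 9) → P = 108
  (0, 7) → P = 84
  (8, 7) → P = 524

x_1 = 8, x_2 = 7, maximum P = 524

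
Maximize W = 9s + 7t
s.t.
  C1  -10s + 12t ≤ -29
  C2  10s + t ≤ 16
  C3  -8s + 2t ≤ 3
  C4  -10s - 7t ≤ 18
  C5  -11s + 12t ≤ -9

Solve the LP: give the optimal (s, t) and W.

s = 17/10, t = -1, maximum W = 83/10

Vertices and W = 9s + 7t:
  (17/10, -1) → W = 83/10
  (-13/190, -47/19) → W = -3407/190
  (13/6, -17/3) → W = -121/6

The binding constraints are -10s + 12t = -29 and 10s + t = 16.
Solving simultaneously gives s = 17/10, t = -1.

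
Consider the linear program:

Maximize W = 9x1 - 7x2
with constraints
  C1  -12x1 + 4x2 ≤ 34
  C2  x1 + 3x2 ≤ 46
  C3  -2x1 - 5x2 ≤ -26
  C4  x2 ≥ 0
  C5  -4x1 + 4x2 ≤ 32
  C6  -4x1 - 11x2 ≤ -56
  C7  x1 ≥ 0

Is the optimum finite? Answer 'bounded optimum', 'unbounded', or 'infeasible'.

bounded optimum

Vertices and W = 9x1 - 7x2:
  (46, 0) → W = 414
  (11/2, 27/2) → W = -45
  (3, 4) → W = -1
  (0, 26/5) → W = -182/5
  (14, 0) → W = 126
  (0, 8) → W = -56
The feasible region has finitely many vertices and no improving ray; the maximum is 414 at (46, 0).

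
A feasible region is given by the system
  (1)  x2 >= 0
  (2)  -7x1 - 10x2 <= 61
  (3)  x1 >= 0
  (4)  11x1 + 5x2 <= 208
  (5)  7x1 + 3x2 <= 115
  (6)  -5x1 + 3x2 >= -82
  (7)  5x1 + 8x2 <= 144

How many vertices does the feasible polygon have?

The feasible vertices (each the meet of two boundaries and inside every other half-plane) are:
  (0, 0)
  (82/5, 0)
  (0, 18)
  (197/12, 1/36)
  (488/41, 433/41)

5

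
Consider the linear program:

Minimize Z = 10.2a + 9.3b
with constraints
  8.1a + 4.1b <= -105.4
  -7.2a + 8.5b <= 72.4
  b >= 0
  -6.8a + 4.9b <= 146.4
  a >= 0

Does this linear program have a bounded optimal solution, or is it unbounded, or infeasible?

The boundaries 8.1a + 4.1b = -105.4 and a = 0 meet at (0, -1054/41), but that point violates b ≥ 0. Every candidate vertex is excluded by some other constraint, so the feasible region is empty.

infeasible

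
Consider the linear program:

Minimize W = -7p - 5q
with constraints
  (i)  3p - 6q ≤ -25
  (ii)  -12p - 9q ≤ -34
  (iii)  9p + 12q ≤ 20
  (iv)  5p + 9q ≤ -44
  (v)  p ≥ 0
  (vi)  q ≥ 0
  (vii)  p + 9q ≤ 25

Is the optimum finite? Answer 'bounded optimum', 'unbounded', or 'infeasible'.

infeasible

The boundaries q = 0 and p + 9q = 25 meet at (25, 0), but that point violates 3p - 6q ≤ -25. Every candidate vertex is excluded by some other constraint, so the feasible region is empty.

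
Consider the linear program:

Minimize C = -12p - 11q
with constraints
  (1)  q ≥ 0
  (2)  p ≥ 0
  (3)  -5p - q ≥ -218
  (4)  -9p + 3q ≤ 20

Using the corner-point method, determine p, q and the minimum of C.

At the optimal vertex, -5p - q = -218 and -9p + 3q = 20.
Solving simultaneously gives p = 317/12, q = 1031/12.

p = 317/12, q = 1031/12, minimum C = -15145/12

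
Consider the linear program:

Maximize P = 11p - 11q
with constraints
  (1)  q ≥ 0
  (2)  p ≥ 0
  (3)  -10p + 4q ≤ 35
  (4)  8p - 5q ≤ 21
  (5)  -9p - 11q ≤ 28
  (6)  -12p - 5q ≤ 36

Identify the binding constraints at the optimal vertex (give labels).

(1) and (4)

Extreme points and P = 11p - 11q:
  (0, 0) → P = 0
  (21/8, 0) → P = 231/8
  (0, 35/4) → P = -385/4
The feasible region is unbounded (it extends along (2, 5), (5, 8)), but P strictly decreases along every unbounded feasible direction, so there is no improving ray and the maximum is attained at a vertex.

The maximum is at (21/8, 0). Substituting into each constraint, equality holds for (1) and (4); the remaining constraints have slack.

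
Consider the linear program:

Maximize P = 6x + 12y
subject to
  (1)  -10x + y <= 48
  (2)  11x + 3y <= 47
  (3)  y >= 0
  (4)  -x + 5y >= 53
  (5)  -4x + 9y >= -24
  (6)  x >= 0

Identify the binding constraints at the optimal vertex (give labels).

(2) and (6)

Corner points and P = 6x + 12y:
  (38/29, 315/29) → P = 4008/29
  (0, 47/3) → P = 188
  (0, 53/5) → P = 636/5

The maximum is at (0, 47/3). Substituting into each constraint, equality holds for (2) and (6); the remaining constraints have slack.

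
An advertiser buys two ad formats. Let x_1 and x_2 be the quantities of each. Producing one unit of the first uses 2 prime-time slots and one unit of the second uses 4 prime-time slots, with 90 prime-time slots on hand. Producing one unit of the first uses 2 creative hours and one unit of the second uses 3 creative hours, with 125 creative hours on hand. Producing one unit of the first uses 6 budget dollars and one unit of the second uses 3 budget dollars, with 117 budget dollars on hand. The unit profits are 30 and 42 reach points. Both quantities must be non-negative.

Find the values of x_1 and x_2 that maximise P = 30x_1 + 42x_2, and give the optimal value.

x_1 = 11, x_2 = 17, maximum P = 1044

Feasible corners and P = 30x_1 + 42x_2:
  (0, 0) → P = 0
  (0, 45/2) → P = 945
  (39/2, 0) → P = 585
  (11, 17) → P = 1044

The binding constraints are 2x_1 + 4x_2 = 90 and 6x_1 + 3x_2 = 117.
Solving simultaneously gives x_1 = 11, x_2 = 17.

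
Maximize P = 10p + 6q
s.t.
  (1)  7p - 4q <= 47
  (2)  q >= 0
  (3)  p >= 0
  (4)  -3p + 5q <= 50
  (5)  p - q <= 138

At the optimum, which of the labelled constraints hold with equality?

Feasible corners and P = 10p + 6q:
  (47/7, 0) → P = 470/7
  (435/23, 491/23) → P = 7296/23
  (0, 0) → P = 0
  (0, 10) → P = 60

The maximum is at (435/23, 491/23). Substituting into each constraint, equality holds for (1) and (4); the remaining constraints have slack.

(1) and (4)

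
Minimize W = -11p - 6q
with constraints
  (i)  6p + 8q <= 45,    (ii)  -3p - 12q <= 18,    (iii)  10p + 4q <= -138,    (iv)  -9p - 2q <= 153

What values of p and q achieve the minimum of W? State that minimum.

Feasible corners and W = -11p - 6q:
  (-44/3, 13/6) → W = 445/3
  (-300/17, 99/34) → W = 3003/17
  (-21, 18) → W = 123

p = -21, q = 18, minimum W = 123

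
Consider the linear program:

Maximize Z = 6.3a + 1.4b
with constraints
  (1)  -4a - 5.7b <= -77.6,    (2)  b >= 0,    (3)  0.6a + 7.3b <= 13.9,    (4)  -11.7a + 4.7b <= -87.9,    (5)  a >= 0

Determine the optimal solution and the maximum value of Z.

Corner points and Z = 6.3a + 1.4b:
  (97/5, 0) → Z = 6111/50
  (48725/2578, 452/1289) → Z = 3082331/25780
  (139/6, 0) → Z = 2919/20

a = 139/6, b = 0, maximum Z = 2919/20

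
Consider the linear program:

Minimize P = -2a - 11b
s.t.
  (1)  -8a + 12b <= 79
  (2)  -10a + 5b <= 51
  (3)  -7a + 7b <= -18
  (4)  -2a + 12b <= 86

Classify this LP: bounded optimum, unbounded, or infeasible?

From the feasible point (-447/35, -537/35), moving in the direction (12, 2) keeps every constraint satisfied while P decreases without bound.

unbounded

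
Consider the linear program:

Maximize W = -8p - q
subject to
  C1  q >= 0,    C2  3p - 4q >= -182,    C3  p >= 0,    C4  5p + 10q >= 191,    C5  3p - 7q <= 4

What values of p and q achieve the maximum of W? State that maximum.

p = 0, q = 191/10, maximum W = -191/10

Extreme points and W = -8p - q:
  (0, 91/2) → W = -91/2
  (0, 191/10) → W = -191/10
  (1377/65, 553/65) → W = -11569/65
The feasible region is unbounded (it extends along (4, 3), (7, 3)), but W strictly decreases along every unbounded feasible direction, so there is no improving ray and the maximum is attained at a vertex.

The binding constraints are p = 0 and 5p + 10q = 191.
Solving simultaneously gives p = 0, q = 191/10.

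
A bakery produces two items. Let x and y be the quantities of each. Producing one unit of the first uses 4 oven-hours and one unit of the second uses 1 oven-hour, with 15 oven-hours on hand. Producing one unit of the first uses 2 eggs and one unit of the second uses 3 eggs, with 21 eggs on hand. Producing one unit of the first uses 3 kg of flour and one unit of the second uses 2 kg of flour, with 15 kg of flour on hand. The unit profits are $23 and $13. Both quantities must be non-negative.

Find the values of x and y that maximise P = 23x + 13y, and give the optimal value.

Corner points and P = 23x + 13y:
  (0, 0) → P = 0
  (0, 7) → P = 91
  (15/4, 0) → P = 345/4
  (3, 3) → P = 108
  (3/5, 33/5) → P = 498/5

The binding constraints are 4x + y = 15 and 3x + 2y = 15.
Solving simultaneously gives x = 3, y = 3.

x = 3, y = 3, maximum P = 108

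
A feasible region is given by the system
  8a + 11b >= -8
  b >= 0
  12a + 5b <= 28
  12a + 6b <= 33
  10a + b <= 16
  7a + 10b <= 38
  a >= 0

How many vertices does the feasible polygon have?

Intersecting each pair of boundary lines and keeping only the points that satisfy every inequality leaves:
  (8/5, 0)
  (0, 0)
  (26/19, 44/19)
  (18/17, 52/17)
  (0, 19/5)

5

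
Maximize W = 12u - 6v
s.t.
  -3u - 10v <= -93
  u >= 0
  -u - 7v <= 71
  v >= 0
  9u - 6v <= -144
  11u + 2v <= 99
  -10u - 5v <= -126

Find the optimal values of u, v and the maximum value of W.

u = 51/14, v = 825/28, maximum W = -1863/14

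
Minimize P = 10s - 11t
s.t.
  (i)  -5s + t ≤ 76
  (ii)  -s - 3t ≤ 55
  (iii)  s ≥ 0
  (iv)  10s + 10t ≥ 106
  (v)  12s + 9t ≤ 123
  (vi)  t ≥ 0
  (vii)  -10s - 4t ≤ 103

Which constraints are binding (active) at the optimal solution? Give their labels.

Extreme points and P = 10s - 11t:
  (0, 53/5) → P = -583/5
  (0, 41/3) → P = -451/3
  (46/5, 7/5) → P = 383/5

The minimum is at (0, 41/3). Substituting into each constraint, equality holds for (iii) and (v); the remaining constraints have slack.

(iii) and (v)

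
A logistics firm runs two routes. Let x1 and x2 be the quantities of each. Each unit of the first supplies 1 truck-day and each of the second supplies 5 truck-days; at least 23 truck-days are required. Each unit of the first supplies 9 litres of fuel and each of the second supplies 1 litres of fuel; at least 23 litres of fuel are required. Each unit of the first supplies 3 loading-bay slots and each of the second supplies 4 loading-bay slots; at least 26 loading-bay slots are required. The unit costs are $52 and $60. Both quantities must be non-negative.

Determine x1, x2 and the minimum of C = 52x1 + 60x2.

Corner points and C = 52x1 + 60x2:
  (0, 23) → C = 1380
  (23, 0) → C = 1196
  (38/11, 43/11) → C = 4556/11
  (2, 5) → C = 404
The feasible region is unbounded (it extends along (0, 1), (1, 0)), but C strictly increases along every unbounded feasible direction, so there is no improving ray and the minimum is attained at a vertex.

x1 = 2, x2 = 5, minimum C = 404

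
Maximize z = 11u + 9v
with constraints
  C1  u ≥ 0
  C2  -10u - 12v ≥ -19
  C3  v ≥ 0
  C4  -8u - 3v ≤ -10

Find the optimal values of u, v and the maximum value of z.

u = 19/10, v = 0, maximum z = 209/10

Feasible corners and z = 11u + 9v:
  (19/10, 0) → z = 209/10
  (21/22, 26/33) → z = 387/22
  (5/4, 0) → z = 55/4

The optimum lies where -10u - 12v = -19 and v = 0.
Solving simultaneously gives u = 19/10, v = 0.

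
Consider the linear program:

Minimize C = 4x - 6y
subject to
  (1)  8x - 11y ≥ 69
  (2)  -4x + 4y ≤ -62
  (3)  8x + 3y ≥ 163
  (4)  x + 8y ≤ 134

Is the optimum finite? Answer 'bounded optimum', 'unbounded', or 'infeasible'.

bounded optimum

Extreme points and C = 4x - 6y:
  (419/22, 39/11) → C = 604/11
  (86/3, 79/6) → C = 107/3
The feasible region has finitely many vertices and no improving ray; the minimum is 107/3 at (86/3, 79/6).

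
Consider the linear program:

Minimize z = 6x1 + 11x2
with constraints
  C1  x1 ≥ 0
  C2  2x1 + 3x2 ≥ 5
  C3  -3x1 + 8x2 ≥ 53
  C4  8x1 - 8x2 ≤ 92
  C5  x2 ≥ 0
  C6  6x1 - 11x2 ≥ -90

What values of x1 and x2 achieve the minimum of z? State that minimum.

x1 = 0, x2 = 53/8, minimum z = 583/8

Corner points and z = 6x1 + 11x2:
  (0, 53/8) → z = 583/8
  (0, 90/11) → z = 90
  (29, 35/2) → z = 733/2
  (433/10, 159/5) → z = 3048/5

At the optimal vertex, x1 = 0 and -3x1 + 8x2 = 53.
Solving simultaneously gives x1 = 0, x2 = 53/8.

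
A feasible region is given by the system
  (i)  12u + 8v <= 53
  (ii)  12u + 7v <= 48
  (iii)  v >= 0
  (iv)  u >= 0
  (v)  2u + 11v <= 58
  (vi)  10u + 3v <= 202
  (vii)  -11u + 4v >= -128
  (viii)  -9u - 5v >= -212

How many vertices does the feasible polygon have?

Pairwise boundary intersections that survive every other constraint:
  (13/12, 5)
  (119/116, 295/58)
  (4, 0)
  (0, 0)
  (0, 58/11)

5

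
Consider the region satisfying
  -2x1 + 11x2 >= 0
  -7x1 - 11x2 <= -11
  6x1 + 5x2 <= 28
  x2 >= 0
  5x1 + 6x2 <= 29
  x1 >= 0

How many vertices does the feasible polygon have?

Pairwise boundary intersections that survive every other constraint:
  (11/9, 2/9)
  (77/19, 14/19)
  (0, 1)
  (23/11, 34/11)
  (0, 29/6)

5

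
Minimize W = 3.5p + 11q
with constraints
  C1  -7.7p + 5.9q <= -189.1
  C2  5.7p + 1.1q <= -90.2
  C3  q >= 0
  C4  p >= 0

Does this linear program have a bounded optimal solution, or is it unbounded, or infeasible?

The boundaries -7.7p + 5.9q = -189.1 and q = 0 meet at (1891/77, 0), but that point violates 5.7p + 1.1q ≤ -90.2. Every candidate vertex is excluded by some other constraint, so the feasible region is empty.

infeasible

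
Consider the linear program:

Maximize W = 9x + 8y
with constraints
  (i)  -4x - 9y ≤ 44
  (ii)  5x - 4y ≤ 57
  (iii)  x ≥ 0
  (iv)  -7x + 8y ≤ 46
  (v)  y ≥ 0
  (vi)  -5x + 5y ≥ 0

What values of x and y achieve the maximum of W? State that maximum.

x = 46, y = 46, maximum W = 782

Feasible corners and W = 9x + 8y:
  (0, 23/4) → W = 46
  (0, 0) → W = 0
  (46, 46) → W = 782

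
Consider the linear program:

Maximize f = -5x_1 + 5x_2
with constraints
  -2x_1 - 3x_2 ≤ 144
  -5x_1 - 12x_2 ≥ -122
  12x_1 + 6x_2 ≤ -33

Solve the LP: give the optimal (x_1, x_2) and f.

x_1 = -698/3, x_2 = 964/9, maximum f = 15290/9

Corner points and f = -5x_1 + 5x_2:
  (-698/3, 964/9) → f = 15290/9
  (255/8, -277/4) → f = -4045/8
  (-188/19, 543/38) → f = 4595/38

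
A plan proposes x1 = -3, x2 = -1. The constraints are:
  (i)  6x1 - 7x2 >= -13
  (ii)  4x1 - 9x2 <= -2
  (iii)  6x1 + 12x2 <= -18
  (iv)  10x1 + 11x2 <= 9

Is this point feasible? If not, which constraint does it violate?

(i): -11 ≥ -13 ✓
(ii): -3 ≤ -2 ✓
(iii): -30 ≤ -18 ✓
(iv): -41 ≤ 9 ✓

feasible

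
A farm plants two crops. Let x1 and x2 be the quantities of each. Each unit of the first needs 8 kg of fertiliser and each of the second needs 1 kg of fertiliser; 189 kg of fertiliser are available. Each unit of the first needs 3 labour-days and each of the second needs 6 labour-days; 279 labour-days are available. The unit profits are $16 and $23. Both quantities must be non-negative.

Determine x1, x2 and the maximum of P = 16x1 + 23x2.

Corner points and P = 16x1 + 23x2:
  (0, 0) → P = 0
  (0, 93/2) → P = 2139/2
  (189/8, 0) → P = 378
  (19, 37) → P = 1155

x1 = 19, x2 = 37, maximum P = 1155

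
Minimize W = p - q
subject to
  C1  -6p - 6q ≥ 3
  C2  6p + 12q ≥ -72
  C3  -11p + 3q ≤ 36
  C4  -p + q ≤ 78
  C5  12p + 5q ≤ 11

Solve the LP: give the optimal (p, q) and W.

Vertices and W = p - q:
  (-75/28, 61/28) → W = -34/7
  (27/14, -17/7) → W = 61/14
  (-108/25, -96/25) → W = -12/25
  (82/19, -155/19) → W = 237/19

The optimum lies where -6p - 6q = 3 and -11p + 3q = 36.
Solving simultaneously gives p = -75/28, q = 61/28.

p = -75/28, q = 61/28, minimum W = -34/7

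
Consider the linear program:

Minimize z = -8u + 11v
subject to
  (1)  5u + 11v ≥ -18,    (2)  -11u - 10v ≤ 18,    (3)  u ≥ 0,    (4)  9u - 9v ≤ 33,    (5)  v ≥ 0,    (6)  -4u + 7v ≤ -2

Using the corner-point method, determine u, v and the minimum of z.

Feasible corners and z = -8u + 11v:
  (11/3, 0) → z = -88/3
  (71/9, 38/9) → z = -50/3
  (1/2, 0) → z = -4

The optimum lies where 9u - 9v = 33 and v = 0.
Solving simultaneously gives u = 11/3, v = 0.

u = 11/3, v = 0, minimum z = -88/3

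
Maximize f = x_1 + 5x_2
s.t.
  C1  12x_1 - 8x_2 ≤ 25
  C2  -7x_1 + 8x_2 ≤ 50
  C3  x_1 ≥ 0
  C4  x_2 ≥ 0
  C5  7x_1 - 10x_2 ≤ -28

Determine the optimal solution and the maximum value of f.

x_1 = 15, x_2 = 155/8, maximum f = 895/8

Feasible corners and f = x_1 + 5x_2:
  (15, 155/8) → f = 895/8
  (237/32, 511/64) → f = 3029/64
  (0, 25/4) → f = 125/4
  (0, 14/5) → f = 14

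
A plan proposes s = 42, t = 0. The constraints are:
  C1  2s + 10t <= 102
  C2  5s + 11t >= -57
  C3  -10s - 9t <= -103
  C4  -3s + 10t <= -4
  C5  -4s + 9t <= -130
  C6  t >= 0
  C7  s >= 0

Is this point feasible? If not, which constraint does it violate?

C1: 84 ≤ 102 ✓
C2: 210 ≥ -57 ✓
C3: -420 ≤ -103 ✓
C4: -126 ≤ -4 ✓
C5: -168 ≤ -130 ✓
C6: 0 ≥ 0 ✓
C7: 42 ≥ 0 ✓

feasible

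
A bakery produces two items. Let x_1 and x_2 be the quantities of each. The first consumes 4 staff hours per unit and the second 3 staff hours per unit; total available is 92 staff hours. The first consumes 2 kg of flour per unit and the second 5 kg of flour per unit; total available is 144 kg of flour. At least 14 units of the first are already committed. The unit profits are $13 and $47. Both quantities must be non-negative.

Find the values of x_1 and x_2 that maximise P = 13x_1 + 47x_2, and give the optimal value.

Corner points and P = 13x_1 + 47x_2:
  (23, 0) → P = 299
  (14, 0) → P = 182
  (14, 12) → P = 746

x_1 = 14, x_2 = 12, maximum P = 746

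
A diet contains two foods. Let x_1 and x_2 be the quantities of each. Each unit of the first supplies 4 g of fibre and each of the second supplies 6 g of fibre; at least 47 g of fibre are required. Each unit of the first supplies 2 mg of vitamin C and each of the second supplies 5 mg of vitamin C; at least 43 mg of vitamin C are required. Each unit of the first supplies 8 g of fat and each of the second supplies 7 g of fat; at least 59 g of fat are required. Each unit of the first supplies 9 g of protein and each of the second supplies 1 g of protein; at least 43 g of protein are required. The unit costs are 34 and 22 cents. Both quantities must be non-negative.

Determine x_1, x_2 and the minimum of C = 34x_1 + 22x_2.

Vertices and C = 34x_1 + 22x_2:
  (0, 43) → C = 946
  (43/2, 0) → C = 731
  (4, 7) → C = 290
The feasible region is unbounded (it extends along (0, 1), (1, 0)), but C strictly increases along every unbounded feasible direction, so there is no improving ray and the minimum is attained at a vertex.

At the optimal vertex, 2x_1 + 5x_2 = 43 and 9x_1 + x_2 = 43.
Solving simultaneously gives x_1 = 4, x_2 = 7.

x_1 = 4, x_2 = 7, minimum C = 290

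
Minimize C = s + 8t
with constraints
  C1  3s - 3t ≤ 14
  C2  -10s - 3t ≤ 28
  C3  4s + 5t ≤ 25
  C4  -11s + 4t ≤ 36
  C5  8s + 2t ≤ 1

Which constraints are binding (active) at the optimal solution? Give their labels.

Feasible corners and C = s + 8t:
  (-14/13, -224/39) → C = -1834/39
  (31/30, -109/30) → C = -841/30
  (-220/73, 52/73) → C = 196/73
  (-34/27, 299/54) → C = 1162/27

The minimum is at (-14/13, -224/39). Substituting into each constraint, equality holds for C1 and C2; the remaining constraints have slack.

C1 and C2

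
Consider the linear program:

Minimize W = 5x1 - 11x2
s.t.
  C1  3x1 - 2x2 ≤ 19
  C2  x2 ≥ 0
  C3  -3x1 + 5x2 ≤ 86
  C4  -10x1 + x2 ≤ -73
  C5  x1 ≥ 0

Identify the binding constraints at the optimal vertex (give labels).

C1 and C3

Corner points and W = 5x1 - 11x2:
  (89/3, 35) → W = -710/3
  (127/17, 29/17) → W = 316/17
  (451/47, 1079/47) → W = -9614/47

The minimum is at (89/3, 35). Substituting into each constraint, equality holds for C1 and C3; the remaining constraints have slack.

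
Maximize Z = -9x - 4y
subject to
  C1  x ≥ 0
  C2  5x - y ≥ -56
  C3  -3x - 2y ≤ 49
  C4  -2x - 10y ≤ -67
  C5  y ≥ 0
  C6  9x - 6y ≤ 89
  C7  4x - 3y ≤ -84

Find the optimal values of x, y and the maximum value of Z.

The feasible region is unbounded (it extends along (1, 5), (2, 3)), but Z strictly decreases along every unbounded feasible direction, so there is no improving ray and the maximum is attained at a vertex.

The binding constraints are x = 0 and 4x - 3y = -84.
Solving simultaneously gives x = 0, y = 28.

x = 0, y = 28, maximum Z = -112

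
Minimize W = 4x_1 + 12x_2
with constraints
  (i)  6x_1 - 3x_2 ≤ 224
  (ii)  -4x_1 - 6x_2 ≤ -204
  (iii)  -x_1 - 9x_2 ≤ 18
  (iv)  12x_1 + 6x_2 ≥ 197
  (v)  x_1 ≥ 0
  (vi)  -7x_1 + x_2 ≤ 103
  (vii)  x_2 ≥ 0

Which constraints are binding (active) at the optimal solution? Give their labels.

(i) and (ii)

Extreme points and W = 4x_1 + 12x_2:
  (163/4, 41/6) → W = 245
  (0, 34) → W = 408
  (0, 103) → W = 1236
The feasible region is unbounded (it extends along (1, 7), (1, 2)), but W strictly increases along every unbounded feasible direction, so there is no improving ray and the minimum is attained at a vertex.

The minimum is at (163/4, 41/6). Substituting into each constraint, equality holds for (i) and (ii); the remaining constraints have slack.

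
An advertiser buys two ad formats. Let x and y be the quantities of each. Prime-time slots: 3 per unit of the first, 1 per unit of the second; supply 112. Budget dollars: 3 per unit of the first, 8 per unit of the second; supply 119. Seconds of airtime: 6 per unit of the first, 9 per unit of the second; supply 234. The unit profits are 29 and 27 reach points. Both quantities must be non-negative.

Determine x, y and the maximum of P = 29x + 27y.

Corner points and P = 29x + 27y:
  (0, 0) → P = 0
  (0, 119/8) → P = 3213/8
  (112/3, 0) → P = 3248/3
  (37, 1) → P = 1100

At the optimal vertex, 3x + y = 112 and 3x + 8y = 119.
Solving simultaneously gives x = 37, y = 1.

x = 37, y = 1, maximum P = 1100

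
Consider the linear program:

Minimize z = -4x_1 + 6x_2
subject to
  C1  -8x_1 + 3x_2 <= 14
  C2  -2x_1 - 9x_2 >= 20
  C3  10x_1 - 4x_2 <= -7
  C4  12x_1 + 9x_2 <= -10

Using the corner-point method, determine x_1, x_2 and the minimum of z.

x_1 = -35/2, x_2 = -42, minimum z = -182

Corner points and z = -4x_1 + 6x_2:
  (-31/13, -22/13) → z = -8/13
  (-35/2, -42) → z = -182
  (-143/98, -93/49) → z = -272/49

The optimum lies where -8x_1 + 3x_2 = 14 and 10x_1 - 4x_2 = -7.
Solving simultaneously gives x_1 = -35/2, x_2 = -42.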